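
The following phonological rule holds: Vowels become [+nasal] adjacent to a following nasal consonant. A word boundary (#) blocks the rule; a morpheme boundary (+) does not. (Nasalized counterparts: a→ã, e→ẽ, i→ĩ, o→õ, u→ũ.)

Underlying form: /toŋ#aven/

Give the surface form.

[tõŋ#avẽn]

/o/ before nasal /ŋ/ → [õ]
/e/ before nasal /n/ → [ẽ]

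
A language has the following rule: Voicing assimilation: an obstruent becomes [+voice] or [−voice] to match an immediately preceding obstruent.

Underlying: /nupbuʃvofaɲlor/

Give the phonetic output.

/b/ after /p/ (voiceless) → [p]
/v/ after /ʃ/ (voiceless) → [f]

[nuppuʃfofaɲlor]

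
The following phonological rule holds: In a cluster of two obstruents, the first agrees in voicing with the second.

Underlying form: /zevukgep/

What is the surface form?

[zevuggep]

/k/ before /g/ (voiced) → [g]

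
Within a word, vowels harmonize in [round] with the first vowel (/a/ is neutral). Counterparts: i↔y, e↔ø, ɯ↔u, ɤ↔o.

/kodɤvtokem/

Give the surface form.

[kodovtokøm]

/ɤ/ harmonizes with /o/ ([+round]) → [o]
/e/ harmonizes with /o/ ([+round]) → [ø]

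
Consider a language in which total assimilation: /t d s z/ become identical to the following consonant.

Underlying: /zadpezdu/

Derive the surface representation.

[zappeddu]

/d/ before /p/ → [p] (total assimilation)
/z/ before /d/ → [d] (total assimilation)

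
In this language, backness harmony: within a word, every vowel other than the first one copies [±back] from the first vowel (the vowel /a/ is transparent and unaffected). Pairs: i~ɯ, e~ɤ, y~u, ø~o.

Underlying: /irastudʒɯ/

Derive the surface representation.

[irastydʒi]

/u/ harmonizes with /i/ ([-back]) → [y]
/ɯ/ harmonizes with /i/ ([-back]) → [i]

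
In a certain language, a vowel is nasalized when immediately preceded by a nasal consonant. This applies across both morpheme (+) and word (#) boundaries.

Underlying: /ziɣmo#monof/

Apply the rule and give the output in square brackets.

/o/ after nasal /m/ → [õ]
/o/ after nasal /m/ → [õ]
/o/ after nasal /n/ → [õ]

[ziɣmõ#mõnõf]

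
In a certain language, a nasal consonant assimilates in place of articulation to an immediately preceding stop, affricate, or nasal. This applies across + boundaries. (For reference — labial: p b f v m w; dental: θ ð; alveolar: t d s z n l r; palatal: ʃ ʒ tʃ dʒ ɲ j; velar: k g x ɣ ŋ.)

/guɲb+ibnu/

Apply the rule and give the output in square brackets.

[guɲb+ibmu]

/n/ after /b/ (labial) → [m]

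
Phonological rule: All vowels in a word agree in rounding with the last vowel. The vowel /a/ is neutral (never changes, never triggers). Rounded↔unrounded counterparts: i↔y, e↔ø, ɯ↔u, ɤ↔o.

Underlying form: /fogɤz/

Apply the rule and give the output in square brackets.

/o/ harmonizes with /ɤ/ ([-round]) → [ɤ]

[fɤgɤz]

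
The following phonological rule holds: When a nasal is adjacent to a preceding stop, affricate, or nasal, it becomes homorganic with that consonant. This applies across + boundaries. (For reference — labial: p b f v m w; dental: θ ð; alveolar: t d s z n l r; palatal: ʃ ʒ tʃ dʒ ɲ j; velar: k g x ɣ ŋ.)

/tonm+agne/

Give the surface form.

/m/ after /n/ (alveolar) → [n]
/n/ after /g/ (velar) → [ŋ]

[tonn+agŋe]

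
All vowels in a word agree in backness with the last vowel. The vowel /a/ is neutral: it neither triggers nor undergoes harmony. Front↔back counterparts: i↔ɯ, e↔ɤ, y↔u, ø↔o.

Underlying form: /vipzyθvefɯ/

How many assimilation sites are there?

3

/i/ harmonizes with /ɯ/ ([+back]) → [ɯ]
/y/ harmonizes with /ɯ/ ([+back]) → [u]
/e/ harmonizes with /ɯ/ ([+back]) → [ɤ]
3 segments change.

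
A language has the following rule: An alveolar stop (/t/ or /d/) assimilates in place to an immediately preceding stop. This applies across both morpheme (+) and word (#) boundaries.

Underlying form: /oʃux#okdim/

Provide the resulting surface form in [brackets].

/d/ after /k/ (velar) → [g]

[oʃux#okgim]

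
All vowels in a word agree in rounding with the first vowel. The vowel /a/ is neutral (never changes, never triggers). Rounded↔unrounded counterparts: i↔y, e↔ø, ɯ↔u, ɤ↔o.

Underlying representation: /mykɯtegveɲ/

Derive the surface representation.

[mykutøgvøɲ]

/ɯ/ harmonizes with /y/ ([+round]) → [u]
/e/ harmonizes with /y/ ([+round]) → [ø]
/e/ harmonizes with /y/ ([+round]) → [ø]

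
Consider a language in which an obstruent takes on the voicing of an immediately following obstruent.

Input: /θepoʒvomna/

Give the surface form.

no segment meets the rule's conditions; no change.

[θepoʒvomna]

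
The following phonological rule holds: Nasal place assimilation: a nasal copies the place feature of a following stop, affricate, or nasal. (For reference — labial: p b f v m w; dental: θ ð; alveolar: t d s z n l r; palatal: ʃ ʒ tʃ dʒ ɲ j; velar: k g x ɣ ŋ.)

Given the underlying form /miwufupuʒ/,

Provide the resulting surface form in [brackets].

[miwufupuʒ]

no segment meets the rule's conditions; no change.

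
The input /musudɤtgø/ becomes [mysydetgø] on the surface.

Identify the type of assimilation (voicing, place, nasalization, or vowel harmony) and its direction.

vowel harmony, regressive

/u/→[y] /u/→[y] /ɤ/→[e].
Vowels agree with the last vowel, so the harmony is regressive.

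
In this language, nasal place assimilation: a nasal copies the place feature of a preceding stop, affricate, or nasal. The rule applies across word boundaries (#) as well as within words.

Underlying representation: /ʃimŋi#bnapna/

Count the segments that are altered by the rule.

/ŋ/ after /m/ (labial) → [m]
/n/ after /b/ (labial) → [m]
/n/ after /p/ (labial) → [m]
3 segments change.

3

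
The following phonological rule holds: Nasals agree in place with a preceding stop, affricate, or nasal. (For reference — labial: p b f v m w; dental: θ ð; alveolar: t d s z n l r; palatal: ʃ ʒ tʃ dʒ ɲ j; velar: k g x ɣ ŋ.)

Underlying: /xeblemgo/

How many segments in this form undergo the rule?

No segment meets the rule's conditions.

0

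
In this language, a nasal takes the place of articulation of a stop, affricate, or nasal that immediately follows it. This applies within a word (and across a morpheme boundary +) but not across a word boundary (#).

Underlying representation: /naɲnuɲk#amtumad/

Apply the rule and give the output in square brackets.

/ɲ/ before /n/ (alveolar) → [n]
/ɲ/ before /k/ (velar) → [ŋ]
/m/ before /t/ (alveolar) → [n]

[nannuŋk#antumad]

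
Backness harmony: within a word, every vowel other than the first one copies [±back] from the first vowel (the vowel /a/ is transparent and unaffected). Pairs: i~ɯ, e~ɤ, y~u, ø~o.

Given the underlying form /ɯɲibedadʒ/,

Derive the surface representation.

[ɯɲɯbɤdadʒ]

/i/ harmonizes with /ɯ/ ([+back]) → [ɯ]
/e/ harmonizes with /ɯ/ ([+back]) → [ɤ]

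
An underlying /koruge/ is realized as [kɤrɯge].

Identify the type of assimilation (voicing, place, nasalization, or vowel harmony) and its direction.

/o/→[ɤ] /u/→[ɯ].
Vowels agree with the last vowel, so the harmony is regressive.

vowel harmony, regressive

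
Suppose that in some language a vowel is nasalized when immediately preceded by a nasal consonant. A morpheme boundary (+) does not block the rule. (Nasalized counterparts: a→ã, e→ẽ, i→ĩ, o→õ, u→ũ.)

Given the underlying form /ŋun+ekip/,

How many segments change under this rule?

2

/u/ after nasal /ŋ/ → [ũ]
/e/ after nasal /n/ → [ẽ]
2 segments change.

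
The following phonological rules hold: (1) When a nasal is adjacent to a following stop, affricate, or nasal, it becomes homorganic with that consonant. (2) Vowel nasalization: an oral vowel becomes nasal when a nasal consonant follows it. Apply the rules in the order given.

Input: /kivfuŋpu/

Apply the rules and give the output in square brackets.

[kivfũmpu]

Rule 1: /ŋ/ before /p/ (labial) → [m]
After rule 1: kivfumpu
Rule 2: /u/ before nasal /m/ → [ũ]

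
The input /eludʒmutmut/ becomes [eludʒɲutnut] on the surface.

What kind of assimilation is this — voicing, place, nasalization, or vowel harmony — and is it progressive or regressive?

/m/→[ɲ] /m/→[n].
Each target copies a feature from the preceding segment, so the direction is progressive.

place assimilation, progressive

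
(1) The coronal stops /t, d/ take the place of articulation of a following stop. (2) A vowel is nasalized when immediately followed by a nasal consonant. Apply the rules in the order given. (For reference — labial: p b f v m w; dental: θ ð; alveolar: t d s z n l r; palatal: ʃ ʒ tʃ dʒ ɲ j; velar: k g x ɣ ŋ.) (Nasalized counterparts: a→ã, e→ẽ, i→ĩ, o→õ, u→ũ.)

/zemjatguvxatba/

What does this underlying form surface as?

[zẽmjakguvxapba]

Rule 1: /t/ before /g/ (velar) → [k]
Rule 1: /t/ before /b/ (labial) → [p]
After rule 1: zemjakguvxapba
Rule 2: /e/ before nasal /m/ → [ẽ]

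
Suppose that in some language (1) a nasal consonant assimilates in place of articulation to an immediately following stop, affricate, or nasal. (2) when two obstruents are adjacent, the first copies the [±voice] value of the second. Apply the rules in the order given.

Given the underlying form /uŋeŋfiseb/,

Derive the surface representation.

Rule 1: no segment meets the rule's conditions; no change.
After rule 1: uŋeŋfiseb
Rule 2: no segment meets the rule's conditions; no change.

[uŋeŋfiseb]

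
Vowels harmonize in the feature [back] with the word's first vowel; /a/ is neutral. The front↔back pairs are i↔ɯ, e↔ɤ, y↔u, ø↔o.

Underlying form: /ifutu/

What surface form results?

/u/ harmonizes with /i/ ([-back]) → [y]
/u/ harmonizes with /i/ ([-back]) → [y]

[ifyty]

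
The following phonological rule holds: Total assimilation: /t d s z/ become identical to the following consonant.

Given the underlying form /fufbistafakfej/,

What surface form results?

/s/ before /t/ → [t] (total assimilation)

[fufbittafakfej]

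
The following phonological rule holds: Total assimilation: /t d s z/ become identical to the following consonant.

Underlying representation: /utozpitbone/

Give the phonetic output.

[utoppibbone]

/z/ before /p/ → [p] (total assimilation)
/t/ before /b/ → [b] (total assimilation)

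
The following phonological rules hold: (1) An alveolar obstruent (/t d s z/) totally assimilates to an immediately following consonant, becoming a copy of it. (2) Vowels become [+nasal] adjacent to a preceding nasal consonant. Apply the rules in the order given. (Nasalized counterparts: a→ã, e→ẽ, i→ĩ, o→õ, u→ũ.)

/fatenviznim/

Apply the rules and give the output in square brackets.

Rule 1: /z/ before /n/ → [n] (total assimilation)
After rule 1: fatenvinnim
Rule 2: /i/ after nasal /n/ → [ĩ]

[fatenvinnĩm]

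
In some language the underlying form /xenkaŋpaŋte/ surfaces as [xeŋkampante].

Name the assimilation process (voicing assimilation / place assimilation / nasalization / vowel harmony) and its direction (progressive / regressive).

/n/→[ŋ] /ŋ/→[m] /ŋ/→[n].
Each target copies a feature from the following segment, so the direction is regressive.

place assimilation, regressive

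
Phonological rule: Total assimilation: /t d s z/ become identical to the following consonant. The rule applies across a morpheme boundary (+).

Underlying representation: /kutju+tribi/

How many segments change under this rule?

/t/ before /j/ → [j] (total assimilation)
/t/ before /r/ → [r] (total assimilation)
2 segments change.

2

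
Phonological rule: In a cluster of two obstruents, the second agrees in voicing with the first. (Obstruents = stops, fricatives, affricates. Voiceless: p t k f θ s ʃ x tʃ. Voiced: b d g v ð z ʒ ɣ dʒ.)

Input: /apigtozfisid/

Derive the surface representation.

[apigdozvisid]

/t/ after /g/ (voiced) → [d]
/f/ after /z/ (voiced) → [v]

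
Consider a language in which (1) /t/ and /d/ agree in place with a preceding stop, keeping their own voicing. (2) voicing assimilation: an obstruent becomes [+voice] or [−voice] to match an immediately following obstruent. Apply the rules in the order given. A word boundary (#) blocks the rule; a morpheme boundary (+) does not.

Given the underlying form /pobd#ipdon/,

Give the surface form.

Rule 1: /d/ after /b/ (labial) → [b]
Rule 1: /d/ after /p/ (labial) → [b]
After rule 1: pobb#ipbon
Rule 2: /p/ before /b/ (voiced) → [b]

[pobb#ibbon]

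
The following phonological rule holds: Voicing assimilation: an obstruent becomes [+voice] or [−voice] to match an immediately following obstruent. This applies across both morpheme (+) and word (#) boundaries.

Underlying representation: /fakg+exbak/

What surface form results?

[fagg+eɣbak]

/k/ before /g/ (voiced) → [g]
/x/ before /b/ (voiced) → [ɣ]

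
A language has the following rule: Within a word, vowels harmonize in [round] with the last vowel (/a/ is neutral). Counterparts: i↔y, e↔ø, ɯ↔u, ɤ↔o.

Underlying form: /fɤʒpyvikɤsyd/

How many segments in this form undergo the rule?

/ɤ/ harmonizes with /y/ ([+round]) → [o]
/i/ harmonizes with /y/ ([+round]) → [y]
/ɤ/ harmonizes with /y/ ([+round]) → [o]
3 segments change.

3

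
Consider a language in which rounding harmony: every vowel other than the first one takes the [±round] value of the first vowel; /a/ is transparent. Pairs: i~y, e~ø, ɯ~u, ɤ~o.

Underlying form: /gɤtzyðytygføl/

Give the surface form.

[gɤtziðitigfel]

/y/ harmonizes with /ɤ/ ([-round]) → [i]
/y/ harmonizes with /ɤ/ ([-round]) → [i]
/y/ harmonizes with /ɤ/ ([-round]) → [i]
/ø/ harmonizes with /ɤ/ ([-round]) → [e]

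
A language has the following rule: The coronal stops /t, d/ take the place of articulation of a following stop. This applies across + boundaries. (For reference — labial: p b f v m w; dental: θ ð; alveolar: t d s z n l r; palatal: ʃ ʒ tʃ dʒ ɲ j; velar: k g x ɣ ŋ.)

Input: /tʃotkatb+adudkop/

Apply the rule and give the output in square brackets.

/t/ before /k/ (velar) → [k]
/t/ before /b/ (labial) → [p]
/d/ before /k/ (velar) → [g]

[tʃokkapb+adugkop]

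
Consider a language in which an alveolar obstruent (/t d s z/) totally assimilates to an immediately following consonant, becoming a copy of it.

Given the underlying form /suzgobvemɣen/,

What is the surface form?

/z/ before /g/ → [g] (total assimilation)

[suggobvemɣen]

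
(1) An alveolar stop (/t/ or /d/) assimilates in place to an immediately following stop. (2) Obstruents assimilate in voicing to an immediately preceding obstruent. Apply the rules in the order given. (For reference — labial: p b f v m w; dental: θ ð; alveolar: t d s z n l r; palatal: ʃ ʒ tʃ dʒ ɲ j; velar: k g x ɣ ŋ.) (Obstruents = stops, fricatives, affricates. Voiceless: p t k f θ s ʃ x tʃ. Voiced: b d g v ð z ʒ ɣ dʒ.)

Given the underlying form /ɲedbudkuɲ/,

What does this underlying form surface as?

[ɲebbugguɲ]

Rule 1: /d/ before /b/ (labial) → [b]
Rule 1: /d/ before /k/ (velar) → [g]
After rule 1: ɲebbugkuɲ
Rule 2: /k/ after /g/ (voiced) → [g]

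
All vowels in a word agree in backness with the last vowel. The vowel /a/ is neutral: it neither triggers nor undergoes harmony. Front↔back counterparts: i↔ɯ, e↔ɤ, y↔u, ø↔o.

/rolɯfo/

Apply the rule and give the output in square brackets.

[rolɯfo]

no segment meets the rule's conditions; no change.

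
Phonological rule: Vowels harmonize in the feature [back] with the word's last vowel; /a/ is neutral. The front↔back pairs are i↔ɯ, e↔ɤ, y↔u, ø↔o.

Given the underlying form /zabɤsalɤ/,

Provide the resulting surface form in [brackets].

[zabɤsalɤ]

no segment meets the rule's conditions; no change.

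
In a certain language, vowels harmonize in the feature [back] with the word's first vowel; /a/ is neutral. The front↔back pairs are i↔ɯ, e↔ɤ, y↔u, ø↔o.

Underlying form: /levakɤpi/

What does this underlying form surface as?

[levakepi]

/ɤ/ harmonizes with /e/ ([-back]) → [e]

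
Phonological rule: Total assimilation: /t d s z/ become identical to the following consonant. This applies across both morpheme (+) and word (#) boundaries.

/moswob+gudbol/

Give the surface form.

[mowwob+gubbol]

/s/ before /w/ → [w] (total assimilation)
/d/ before /b/ → [b] (total assimilation)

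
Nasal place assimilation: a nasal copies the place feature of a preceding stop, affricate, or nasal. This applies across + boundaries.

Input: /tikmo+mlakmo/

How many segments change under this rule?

2

/m/ after /k/ (velar) → [ŋ]
/m/ after /k/ (velar) → [ŋ]
2 segments change.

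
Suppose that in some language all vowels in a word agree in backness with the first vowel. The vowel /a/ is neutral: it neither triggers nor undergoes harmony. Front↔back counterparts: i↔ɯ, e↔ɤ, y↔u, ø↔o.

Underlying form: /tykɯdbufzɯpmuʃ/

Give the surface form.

[tykidbyfzipmyʃ]

/ɯ/ harmonizes with /y/ ([-back]) → [i]
/u/ harmonizes with /y/ ([-back]) → [y]
/ɯ/ harmonizes with /y/ ([-back]) → [i]
/u/ harmonizes with /y/ ([-back]) → [y]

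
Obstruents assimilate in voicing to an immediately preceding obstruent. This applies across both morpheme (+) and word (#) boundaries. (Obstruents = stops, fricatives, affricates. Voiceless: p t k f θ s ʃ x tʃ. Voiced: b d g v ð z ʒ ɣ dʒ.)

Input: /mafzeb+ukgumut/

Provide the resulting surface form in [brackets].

[mafseb+ukkumut]

/z/ after /f/ (voiceless) → [s]
/g/ after /k/ (voiceless) → [k]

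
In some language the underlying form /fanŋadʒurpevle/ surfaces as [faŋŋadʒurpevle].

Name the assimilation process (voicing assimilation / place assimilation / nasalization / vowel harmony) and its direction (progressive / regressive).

place assimilation, regressive

/n/→[ŋ].
Each target copies a feature from the following segment, so the direction is regressive.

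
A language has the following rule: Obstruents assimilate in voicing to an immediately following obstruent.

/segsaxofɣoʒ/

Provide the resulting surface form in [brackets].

[seksaxovɣoʒ]

/g/ before /s/ (voiceless) → [k]
/f/ before /ɣ/ (voiced) → [v]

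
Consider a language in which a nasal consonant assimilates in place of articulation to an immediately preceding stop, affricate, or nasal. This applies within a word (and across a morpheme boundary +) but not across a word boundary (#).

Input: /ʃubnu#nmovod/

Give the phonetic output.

[ʃubmu#nnovod]

/n/ after /b/ (labial) → [m]
/m/ after /n/ (alveolar) → [n]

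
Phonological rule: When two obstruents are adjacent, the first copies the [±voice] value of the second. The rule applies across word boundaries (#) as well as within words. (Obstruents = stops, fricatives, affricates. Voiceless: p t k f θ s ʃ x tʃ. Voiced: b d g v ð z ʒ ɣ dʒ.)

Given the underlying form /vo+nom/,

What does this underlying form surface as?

[vo+nom]

no segment meets the rule's conditions; no change.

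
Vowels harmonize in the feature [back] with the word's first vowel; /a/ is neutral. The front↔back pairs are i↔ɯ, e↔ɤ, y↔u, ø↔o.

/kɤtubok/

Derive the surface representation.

no segment meets the rule's conditions; no change.

[kɤtubok]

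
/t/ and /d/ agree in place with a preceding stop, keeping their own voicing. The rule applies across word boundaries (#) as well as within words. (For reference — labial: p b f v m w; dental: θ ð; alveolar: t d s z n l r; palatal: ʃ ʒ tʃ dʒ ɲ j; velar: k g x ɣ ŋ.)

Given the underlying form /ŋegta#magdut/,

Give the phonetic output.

[ŋegka#maggut]

/t/ after /g/ (velar) → [k]
/d/ after /g/ (velar) → [g]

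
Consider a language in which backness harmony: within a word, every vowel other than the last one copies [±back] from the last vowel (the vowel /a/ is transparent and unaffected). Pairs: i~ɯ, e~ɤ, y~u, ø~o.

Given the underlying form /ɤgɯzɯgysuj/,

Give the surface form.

[ɤgɯzɯgusuj]

/y/ harmonizes with /u/ ([+back]) → [u]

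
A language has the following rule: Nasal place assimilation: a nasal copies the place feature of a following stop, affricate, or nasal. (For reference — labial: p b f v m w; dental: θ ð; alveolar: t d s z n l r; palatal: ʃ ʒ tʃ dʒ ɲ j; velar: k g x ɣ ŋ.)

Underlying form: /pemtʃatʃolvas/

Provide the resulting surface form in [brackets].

/m/ before /tʃ/ (palatal) → [ɲ]

[peɲtʃatʃolvas]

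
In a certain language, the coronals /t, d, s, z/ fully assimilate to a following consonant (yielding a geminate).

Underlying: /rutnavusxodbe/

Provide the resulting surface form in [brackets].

/t/ before /n/ → [n] (total assimilation)
/s/ before /x/ → [x] (total assimilation)
/d/ before /b/ → [b] (total assimilation)

[runnavuxxobbe]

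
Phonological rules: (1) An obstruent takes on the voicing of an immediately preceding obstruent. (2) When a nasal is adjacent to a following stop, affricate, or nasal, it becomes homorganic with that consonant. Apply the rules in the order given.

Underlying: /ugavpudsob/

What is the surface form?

Rule 1: /p/ after /v/ (voiced) → [b]
Rule 1: /s/ after /d/ (voiced) → [z]
After rule 1: ugavbudzob
Rule 2: no segment meets the rule's conditions; no change.

[ugavbudzob]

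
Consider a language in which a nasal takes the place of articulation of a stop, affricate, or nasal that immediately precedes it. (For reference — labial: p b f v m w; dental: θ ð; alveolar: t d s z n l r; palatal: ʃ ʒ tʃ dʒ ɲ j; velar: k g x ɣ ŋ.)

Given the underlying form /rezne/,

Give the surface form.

[rezne]

no segment meets the rule's conditions; no change.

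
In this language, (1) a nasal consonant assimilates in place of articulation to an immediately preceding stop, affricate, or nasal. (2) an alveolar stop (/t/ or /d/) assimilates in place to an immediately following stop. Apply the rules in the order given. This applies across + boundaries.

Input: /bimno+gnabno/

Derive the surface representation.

[bimmo+gŋabmo]

Rule 1: /n/ after /m/ (labial) → [m]
Rule 1: /n/ after /g/ (velar) → [ŋ]
Rule 1: /n/ after /b/ (labial) → [m]
After rule 1: bimmo+gŋabmo
Rule 2: no segment meets the rule's conditions; no change.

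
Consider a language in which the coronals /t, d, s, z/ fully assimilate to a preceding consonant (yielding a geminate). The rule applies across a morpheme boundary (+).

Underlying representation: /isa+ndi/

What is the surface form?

[isa+nni]

/d/ after /n/ → [n] (total assimilation)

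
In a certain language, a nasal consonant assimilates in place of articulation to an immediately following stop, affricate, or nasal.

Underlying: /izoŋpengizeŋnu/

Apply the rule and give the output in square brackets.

/ŋ/ before /p/ (labial) → [m]
/n/ before /g/ (velar) → [ŋ]
/ŋ/ before /n/ (alveolar) → [n]

[izompeŋgizennu]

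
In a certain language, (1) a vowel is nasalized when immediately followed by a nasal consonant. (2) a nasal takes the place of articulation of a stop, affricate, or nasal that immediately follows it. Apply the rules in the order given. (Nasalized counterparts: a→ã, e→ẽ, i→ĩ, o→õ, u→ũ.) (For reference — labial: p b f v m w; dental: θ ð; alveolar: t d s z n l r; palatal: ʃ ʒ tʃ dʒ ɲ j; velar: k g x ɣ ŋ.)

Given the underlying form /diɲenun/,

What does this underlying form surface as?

[dĩɲẽnũn]

Rule 1: /i/ before nasal /ɲ/ → [ĩ]
Rule 1: /e/ before nasal /n/ → [ẽ]
Rule 1: /u/ before nasal /n/ → [ũ]
After rule 1: dĩɲẽnũn
Rule 2: no segment meets the rule's conditions; no change.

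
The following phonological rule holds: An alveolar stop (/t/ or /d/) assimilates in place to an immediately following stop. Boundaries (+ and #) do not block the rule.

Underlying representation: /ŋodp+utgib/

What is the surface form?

/d/ before /p/ (labial) → [b]
/t/ before /g/ (velar) → [k]

[ŋobp+ukgib]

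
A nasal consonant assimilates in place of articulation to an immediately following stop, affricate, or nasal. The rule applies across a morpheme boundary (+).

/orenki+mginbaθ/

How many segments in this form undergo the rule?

3

/n/ before /k/ (velar) → [ŋ]
/m/ before /g/ (velar) → [ŋ]
/n/ before /b/ (labial) → [m]
3 segments change.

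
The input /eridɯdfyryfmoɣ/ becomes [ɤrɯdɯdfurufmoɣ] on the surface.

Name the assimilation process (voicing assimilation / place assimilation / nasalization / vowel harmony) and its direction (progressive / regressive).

vowel harmony, regressive

/e/→[ɤ] /i/→[ɯ] /y/→[u] /y/→[u].
Vowels agree with the last vowel, so the harmony is regressive.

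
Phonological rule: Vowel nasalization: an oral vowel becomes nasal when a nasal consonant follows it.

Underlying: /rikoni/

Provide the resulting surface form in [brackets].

[rikõni]

/o/ before nasal /n/ → [õ]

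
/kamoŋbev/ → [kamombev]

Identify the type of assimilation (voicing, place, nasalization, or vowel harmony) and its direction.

/ŋ/→[m].
Each target copies a feature from the following segment, so the direction is regressive.

place assimilation, regressive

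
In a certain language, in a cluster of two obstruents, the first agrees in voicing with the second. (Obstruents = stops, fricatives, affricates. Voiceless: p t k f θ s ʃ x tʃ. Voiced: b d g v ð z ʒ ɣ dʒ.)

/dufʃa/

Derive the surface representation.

[dufʃa]

no segment meets the rule's conditions; no change.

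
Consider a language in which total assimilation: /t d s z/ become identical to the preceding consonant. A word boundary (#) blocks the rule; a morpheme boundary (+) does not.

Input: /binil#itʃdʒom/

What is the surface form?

no segment meets the rule's conditions; no change.

[binil#itʃdʒom]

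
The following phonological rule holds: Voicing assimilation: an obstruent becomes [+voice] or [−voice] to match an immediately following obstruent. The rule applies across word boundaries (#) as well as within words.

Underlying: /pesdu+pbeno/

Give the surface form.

/s/ before /d/ (voiced) → [z]
/p/ before /b/ (voiced) → [b]

[pezdu+bbeno]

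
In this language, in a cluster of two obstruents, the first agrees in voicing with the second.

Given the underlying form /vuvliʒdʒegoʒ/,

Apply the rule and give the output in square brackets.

no segment meets the rule's conditions; no change.

[vuvliʒdʒegoʒ]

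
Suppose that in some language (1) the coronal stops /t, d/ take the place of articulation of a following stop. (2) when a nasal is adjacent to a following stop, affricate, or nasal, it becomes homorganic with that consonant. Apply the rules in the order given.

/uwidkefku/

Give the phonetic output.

Rule 1: /d/ before /k/ (velar) → [g]
After rule 1: uwigkefku
Rule 2: no segment meets the rule's conditions; no change.

[uwigkefku]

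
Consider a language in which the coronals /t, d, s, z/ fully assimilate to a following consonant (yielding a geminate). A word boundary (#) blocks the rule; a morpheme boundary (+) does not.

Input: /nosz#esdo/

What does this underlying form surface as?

[nozz#eddo]

/s/ before /z/ → [z] (total assimilation)
/s/ before /d/ → [d] (total assimilation)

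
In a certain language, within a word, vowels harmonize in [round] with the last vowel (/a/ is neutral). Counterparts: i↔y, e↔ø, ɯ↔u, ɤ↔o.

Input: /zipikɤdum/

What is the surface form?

/i/ harmonizes with /u/ ([+round]) → [y]
/i/ harmonizes with /u/ ([+round]) → [y]
/ɤ/ harmonizes with /u/ ([+round]) → [o]

[zypykodum]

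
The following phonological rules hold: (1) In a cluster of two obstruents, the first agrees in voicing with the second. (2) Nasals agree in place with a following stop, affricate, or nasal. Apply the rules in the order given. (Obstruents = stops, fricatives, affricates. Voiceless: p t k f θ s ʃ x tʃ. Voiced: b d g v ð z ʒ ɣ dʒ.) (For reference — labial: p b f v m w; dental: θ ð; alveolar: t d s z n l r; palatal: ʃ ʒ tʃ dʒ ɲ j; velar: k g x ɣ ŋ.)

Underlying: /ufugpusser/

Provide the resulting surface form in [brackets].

Rule 1: /g/ before /p/ (voiceless) → [k]
After rule 1: ufukpusser
Rule 2: no segment meets the rule's conditions; no change.

[ufukpusser]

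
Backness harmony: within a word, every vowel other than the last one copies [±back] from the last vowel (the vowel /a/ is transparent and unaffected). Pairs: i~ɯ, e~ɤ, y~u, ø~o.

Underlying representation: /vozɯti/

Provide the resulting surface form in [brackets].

/o/ harmonizes with /i/ ([-back]) → [ø]
/ɯ/ harmonizes with /i/ ([-back]) → [i]

[vøziti]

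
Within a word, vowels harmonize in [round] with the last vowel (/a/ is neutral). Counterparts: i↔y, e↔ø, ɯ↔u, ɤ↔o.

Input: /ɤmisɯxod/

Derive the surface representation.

/ɤ/ harmonizes with /o/ ([+round]) → [o]
/i/ harmonizes with /o/ ([+round]) → [y]
/ɯ/ harmonizes with /o/ ([+round]) → [u]

[omysuxod]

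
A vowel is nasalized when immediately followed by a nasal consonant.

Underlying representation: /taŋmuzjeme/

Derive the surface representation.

[tãŋmuzjẽme]

/a/ before nasal /ŋ/ → [ã]
/e/ before nasal /m/ → [ẽ]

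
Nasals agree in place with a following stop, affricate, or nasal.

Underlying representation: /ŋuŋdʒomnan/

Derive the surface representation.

[ŋuɲdʒonnan]

/ŋ/ before /dʒ/ (palatal) → [ɲ]
/m/ before /n/ (alveolar) → [n]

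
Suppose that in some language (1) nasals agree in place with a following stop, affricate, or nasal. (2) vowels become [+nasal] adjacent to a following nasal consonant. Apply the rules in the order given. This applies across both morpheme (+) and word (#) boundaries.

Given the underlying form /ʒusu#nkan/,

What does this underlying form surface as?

Rule 1: /n/ before /k/ (velar) → [ŋ]
After rule 1: ʒusu#ŋkan
Rule 2: /u/ before nasal /ŋ/ → [ũ]
Rule 2: /a/ before nasal /n/ → [ã]

[ʒusũ#ŋkãn]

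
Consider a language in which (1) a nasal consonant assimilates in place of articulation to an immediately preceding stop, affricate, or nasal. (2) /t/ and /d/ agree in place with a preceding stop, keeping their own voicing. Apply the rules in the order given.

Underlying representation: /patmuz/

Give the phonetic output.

Rule 1: /m/ after /t/ (alveolar) → [n]
After rule 1: patnuz
Rule 2: no segment meets the rule's conditions; no change.

[patnuz]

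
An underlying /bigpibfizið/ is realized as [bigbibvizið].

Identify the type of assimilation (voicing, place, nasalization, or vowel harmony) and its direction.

voicing assimilation, progressive

/p/→[b] /f/→[v].
Each target copies a feature from the preceding segment, so the direction is progressive.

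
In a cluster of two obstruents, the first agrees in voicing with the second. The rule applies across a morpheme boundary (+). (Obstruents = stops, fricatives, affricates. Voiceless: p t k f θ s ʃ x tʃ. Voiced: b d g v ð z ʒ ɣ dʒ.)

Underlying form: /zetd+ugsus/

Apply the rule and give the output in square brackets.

[zedd+uksus]

/t/ before /d/ (voiced) → [d]
/g/ before /s/ (voiceless) → [k]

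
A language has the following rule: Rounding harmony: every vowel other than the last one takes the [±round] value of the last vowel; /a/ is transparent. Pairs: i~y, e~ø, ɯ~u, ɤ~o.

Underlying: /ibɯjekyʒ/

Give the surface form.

/i/ harmonizes with /y/ ([+round]) → [y]
/ɯ/ harmonizes with /y/ ([+round]) → [u]
/e/ harmonizes with /y/ ([+round]) → [ø]

[ybujøkyʒ]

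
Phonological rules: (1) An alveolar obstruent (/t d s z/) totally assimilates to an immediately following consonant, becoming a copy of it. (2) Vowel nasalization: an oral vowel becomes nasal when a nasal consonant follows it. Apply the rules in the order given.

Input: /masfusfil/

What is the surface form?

Rule 1: /s/ before /f/ → [f] (total assimilation)
Rule 1: /s/ before /f/ → [f] (total assimilation)
After rule 1: maffuffil
Rule 2: no segment meets the rule's conditions; no change.

[maffuffil]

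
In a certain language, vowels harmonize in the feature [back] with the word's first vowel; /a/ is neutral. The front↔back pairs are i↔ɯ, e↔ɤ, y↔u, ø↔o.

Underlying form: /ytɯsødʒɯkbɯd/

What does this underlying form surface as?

/ɯ/ harmonizes with /y/ ([-back]) → [i]
/ɯ/ harmonizes with /y/ ([-back]) → [i]
/ɯ/ harmonizes with /y/ ([-back]) → [i]

[ytisødʒikbid]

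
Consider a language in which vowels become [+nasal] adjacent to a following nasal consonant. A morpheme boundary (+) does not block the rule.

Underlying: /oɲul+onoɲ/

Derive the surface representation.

/o/ before nasal /ɲ/ → [õ]
/o/ before nasal /n/ → [õ]
/o/ before nasal /ɲ/ → [õ]

[õɲul+õnõɲ]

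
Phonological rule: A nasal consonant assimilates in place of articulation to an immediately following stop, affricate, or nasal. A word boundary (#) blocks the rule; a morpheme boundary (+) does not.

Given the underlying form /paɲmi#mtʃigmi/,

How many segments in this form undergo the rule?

2

/ɲ/ before /m/ (labial) → [m]
/m/ before /tʃ/ (palatal) → [ɲ]
2 segments change.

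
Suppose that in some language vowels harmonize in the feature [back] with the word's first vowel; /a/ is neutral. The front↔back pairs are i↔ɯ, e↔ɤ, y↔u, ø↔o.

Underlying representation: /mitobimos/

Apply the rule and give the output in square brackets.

/o/ harmonizes with /i/ ([-back]) → [ø]
/o/ harmonizes with /i/ ([-back]) → [ø]

[mitøbimøs]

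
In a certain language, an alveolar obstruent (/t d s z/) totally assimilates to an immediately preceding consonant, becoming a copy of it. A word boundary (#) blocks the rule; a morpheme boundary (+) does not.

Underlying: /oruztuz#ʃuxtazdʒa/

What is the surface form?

/t/ after /z/ → [z] (total assimilation)
/t/ after /x/ → [x] (total assimilation)

[oruzzuz#ʃuxxazdʒa]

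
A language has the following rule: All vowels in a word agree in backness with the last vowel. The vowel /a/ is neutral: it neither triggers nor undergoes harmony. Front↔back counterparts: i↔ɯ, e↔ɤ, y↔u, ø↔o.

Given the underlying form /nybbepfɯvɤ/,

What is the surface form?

/y/ harmonizes with /ɤ/ ([+back]) → [u]
/e/ harmonizes with /ɤ/ ([+back]) → [ɤ]

[nubbɤpfɯvɤ]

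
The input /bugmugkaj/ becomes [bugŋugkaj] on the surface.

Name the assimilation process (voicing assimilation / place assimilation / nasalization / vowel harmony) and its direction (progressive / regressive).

/m/→[ŋ].
Each target copies a feature from the preceding segment, so the direction is progressive.

place assimilation, progressive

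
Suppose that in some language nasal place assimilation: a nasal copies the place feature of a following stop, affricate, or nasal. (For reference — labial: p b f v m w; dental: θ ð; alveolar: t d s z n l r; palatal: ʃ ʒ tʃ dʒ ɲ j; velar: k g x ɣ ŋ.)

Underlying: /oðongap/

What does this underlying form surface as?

[oðoŋgap]

/n/ before /g/ (velar) → [ŋ]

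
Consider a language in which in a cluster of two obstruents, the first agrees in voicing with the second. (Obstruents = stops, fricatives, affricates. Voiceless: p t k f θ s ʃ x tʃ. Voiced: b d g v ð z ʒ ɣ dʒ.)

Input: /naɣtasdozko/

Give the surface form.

[naxtazdosko]

/ɣ/ before /t/ (voiceless) → [x]
/s/ before /d/ (voiced) → [z]
/z/ before /k/ (voiceless) → [s]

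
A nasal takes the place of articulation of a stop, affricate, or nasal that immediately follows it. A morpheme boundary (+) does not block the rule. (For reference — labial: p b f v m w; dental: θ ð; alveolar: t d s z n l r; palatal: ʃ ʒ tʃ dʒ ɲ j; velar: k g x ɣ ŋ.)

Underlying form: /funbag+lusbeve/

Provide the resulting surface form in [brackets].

/n/ before /b/ (labial) → [m]

[fumbag+lusbeve]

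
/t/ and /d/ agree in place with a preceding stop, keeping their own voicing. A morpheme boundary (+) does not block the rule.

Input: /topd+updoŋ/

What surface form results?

/d/ after /p/ (labial) → [b]
/d/ after /p/ (labial) → [b]

[topb+upboŋ]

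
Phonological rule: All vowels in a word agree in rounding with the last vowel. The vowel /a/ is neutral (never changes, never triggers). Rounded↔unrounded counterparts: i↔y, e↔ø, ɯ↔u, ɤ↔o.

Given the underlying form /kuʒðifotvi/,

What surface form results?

/u/ harmonizes with /i/ ([-round]) → [ɯ]
/o/ harmonizes with /i/ ([-round]) → [ɤ]

[kɯʒðifɤtvi]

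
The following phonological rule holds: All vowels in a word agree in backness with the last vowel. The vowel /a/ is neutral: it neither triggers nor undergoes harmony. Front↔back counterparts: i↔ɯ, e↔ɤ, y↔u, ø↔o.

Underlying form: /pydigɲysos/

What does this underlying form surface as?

[pudɯgɲusos]

/y/ harmonizes with /o/ ([+back]) → [u]
/i/ harmonizes with /o/ ([+back]) → [ɯ]
/y/ harmonizes with /o/ ([+back]) → [u]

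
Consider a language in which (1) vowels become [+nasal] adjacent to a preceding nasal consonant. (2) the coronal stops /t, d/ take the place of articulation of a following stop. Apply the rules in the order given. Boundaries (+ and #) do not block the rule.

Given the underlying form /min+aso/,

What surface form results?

Rule 1: /i/ after nasal /m/ → [ĩ]
Rule 1: /a/ after nasal /n/ → [ã]
After rule 1: mĩn+ãso
Rule 2: no segment meets the rule's conditions; no change.

[mĩn+ãso]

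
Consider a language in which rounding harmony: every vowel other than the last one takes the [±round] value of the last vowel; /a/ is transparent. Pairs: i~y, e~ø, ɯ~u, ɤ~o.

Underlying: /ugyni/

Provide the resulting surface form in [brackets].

/u/ harmonizes with /i/ ([-round]) → [ɯ]
/y/ harmonizes with /i/ ([-round]) → [i]

[ɯgini]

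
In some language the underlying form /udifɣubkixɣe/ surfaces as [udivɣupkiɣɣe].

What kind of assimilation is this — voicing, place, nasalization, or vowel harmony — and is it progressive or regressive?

voicing assimilation, regressive

/f/→[v] /b/→[p] /x/→[ɣ].
Each target copies a feature from the following segment, so the direction is regressive.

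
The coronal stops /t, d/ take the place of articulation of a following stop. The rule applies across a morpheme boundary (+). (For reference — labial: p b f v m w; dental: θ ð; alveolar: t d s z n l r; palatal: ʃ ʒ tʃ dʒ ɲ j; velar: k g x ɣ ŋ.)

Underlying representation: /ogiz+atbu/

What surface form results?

/t/ before /b/ (labial) → [p]

[ogiz+apbu]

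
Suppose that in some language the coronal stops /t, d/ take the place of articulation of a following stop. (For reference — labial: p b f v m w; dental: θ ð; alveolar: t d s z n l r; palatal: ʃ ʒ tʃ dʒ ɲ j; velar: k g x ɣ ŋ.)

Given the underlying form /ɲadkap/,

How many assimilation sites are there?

1

/d/ before /k/ (velar) → [g]
1 segment changes.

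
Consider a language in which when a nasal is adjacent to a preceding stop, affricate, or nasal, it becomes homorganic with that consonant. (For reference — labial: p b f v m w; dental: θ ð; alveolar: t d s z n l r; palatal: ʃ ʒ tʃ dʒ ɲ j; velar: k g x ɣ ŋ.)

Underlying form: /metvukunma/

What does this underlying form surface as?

/m/ after /n/ (alveolar) → [n]

[metvukunna]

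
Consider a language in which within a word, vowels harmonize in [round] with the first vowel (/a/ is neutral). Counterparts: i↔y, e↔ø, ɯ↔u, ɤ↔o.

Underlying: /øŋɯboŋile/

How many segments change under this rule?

3

/ɯ/ harmonizes with /ø/ ([+round]) → [u]
/i/ harmonizes with /ø/ ([+round]) → [y]
/e/ harmonizes with /ø/ ([+round]) → [ø]
3 segments change.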